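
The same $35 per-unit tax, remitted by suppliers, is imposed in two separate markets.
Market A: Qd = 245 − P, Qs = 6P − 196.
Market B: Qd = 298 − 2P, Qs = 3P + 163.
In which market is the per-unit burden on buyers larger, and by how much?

Market A: pre-tax P* = $63, Q* = 182; post-tax Q = 152; per-unit burden on buyers = $30.
Market B: pre-tax P* = $27, Q* = 244; post-tax Q = 202; per-unit burden on buyers = $21.
Difference: $30 vs $21 → market A is larger by $9.

Market A, by $9.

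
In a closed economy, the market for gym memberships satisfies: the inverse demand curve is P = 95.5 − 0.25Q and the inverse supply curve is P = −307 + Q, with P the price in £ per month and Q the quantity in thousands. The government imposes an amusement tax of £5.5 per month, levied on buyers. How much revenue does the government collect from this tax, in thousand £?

Tax revenue = £1746.8 thousand.

Rewrite in direct form: Qd = 382 − 4P and Qs = P + 307.
Before the tax: set 382 − 4P = P + 307 → P* = £15, Q* = 322.
With the tax collected from buyers, demand (in seller-price terms) shifts: Qd = 382 − 4(P + 5.5).
Solving gives Q = 317.6 with buyers paying £16.1 and producers receiving £10.6 (the £5.5 wedge).
Revenue = t · Q = 5.5 · 317.6 = £1746.8.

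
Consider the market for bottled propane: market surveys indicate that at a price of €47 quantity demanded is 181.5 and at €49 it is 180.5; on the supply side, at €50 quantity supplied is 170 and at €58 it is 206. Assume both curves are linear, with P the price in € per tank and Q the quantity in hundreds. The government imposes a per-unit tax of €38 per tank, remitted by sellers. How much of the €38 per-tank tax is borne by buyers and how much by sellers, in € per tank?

Demand slope: (180.5 − 181.5)/(49 − 47) = -0.5, so Qd = 205 − 0.5P.
Supply slope: (206 − 170)/(58 − 50) = 4.5, so Qs = 4.5P − 55.
Without the tax, 205 − 0.5P = 4.5P − 55 gives 5P = 260, so P* = €52 and Q* = 179.
With the tax collected from sellers, supply shifts: Qs = 4.5(P − 38) − 55.
New equilibrium: buyers pay €86.2, sellers receive €48.2, Q = 161.9. (Wedge: Pb − Ps = 38.)
Burden on buyers: €34.2; on sellers: €3.8. (They sum to €38.)

Buyers bear €34.2 per tank; sellers bear €3.8 per tank.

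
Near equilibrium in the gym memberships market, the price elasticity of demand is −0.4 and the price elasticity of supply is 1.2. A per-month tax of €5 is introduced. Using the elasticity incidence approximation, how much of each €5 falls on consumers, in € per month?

Consumers bear ≈ €3.75 per month.

Incidence ratio: consumers' share ≈ εs / (εs + |εd|) = 1.2 / (1.2 + 0.4) = 0.75.
So consumers bear ≈ 0.75 × €5 = €3.75; suppliers bear €1.25.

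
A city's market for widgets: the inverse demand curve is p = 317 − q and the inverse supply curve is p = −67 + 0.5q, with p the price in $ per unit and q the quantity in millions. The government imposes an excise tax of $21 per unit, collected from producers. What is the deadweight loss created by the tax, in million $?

Deadweight loss = $147 million.

Rewrite in direct form: qd = 317 − p and qs = 2p + 134.
Without the tax, 317 − p = 2p + 134 gives 3p = 183, so p* = $61 and q* = 256.
With the tax collected from producers, supply shifts: qs = 2(p − 21) + 134.
New equilibrium: buyers pay $75, producers receive $54, q = 242. (Wedge: pb − ps = 21.)
Quantity falls by |ΔQ| = |256 − 242| = 14.
DWL = ½ · t · |ΔQ| = ½ · 21 · 14 = $147.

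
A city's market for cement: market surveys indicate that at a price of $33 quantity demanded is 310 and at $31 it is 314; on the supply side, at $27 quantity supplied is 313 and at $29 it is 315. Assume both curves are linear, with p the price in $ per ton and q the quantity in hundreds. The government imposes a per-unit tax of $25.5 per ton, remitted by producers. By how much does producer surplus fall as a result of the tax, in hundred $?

Producer surplus falls by $5227.5 hundred.

Demand slope: (314 − 310)/(31 − 33) = -2, so qd = 376 − 2p.
Supply slope: (315 − 313)/(29 − 27) = 1, so qs = p + 286.
Before the tax: set 376 − 2p = p + 286 → p* = $30, q* = 316.
With the tax collected from producers, supply shifts: qs = (p − 25.5) + 286.
New equilibrium: buyers pay $38.5, producers receive $13, q = 299. (Wedge: pb − ps = 25.5.)
ΔPS is the trapezoid between Q = 299 and Q = 316 of height $17: ½ · (316 + 299) · 17 = $5227.5.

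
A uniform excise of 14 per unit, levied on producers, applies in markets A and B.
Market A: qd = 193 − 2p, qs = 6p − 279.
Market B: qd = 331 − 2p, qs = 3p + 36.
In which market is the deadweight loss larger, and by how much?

Market A: pre-tax p* = 59, q* = 75; post-tax q = 54; deadweight loss = 147.
Market B: pre-tax p* = 59, q* = 213; post-tax q = 196.2; deadweight loss = 117.6.
Difference: 147 vs 117.6 → market A is larger by 29.4.

Market A, by 29.4.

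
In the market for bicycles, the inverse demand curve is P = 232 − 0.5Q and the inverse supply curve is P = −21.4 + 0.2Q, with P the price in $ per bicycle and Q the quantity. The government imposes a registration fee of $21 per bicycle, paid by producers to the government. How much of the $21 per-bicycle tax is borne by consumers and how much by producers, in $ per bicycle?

Rewrite in direct form: Qd = 464 − 2P and Qs = 5P + 107.
Without the tax, 464 − 2P = 5P + 107 gives 7P = 357, so P* = $51 and Q* = 362.
With the tax collected from producers, supply shifts: Qs = 5(P − 21) + 107.
New equilibrium: consumers pay $66, producers receive $45, Q = 332. (Wedge: Pb − Ps = 21.)
Burden on consumers: $15; on producers: $6. (They sum to $21.)

Consumers bear $15 per bicycle; producers bear $6 per bicycle.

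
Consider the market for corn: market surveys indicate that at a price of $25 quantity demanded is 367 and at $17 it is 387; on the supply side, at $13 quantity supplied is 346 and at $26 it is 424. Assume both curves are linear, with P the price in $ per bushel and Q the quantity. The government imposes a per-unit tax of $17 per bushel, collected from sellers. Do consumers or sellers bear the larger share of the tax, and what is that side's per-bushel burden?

Consumers bear the larger share: $12 per bushel.

Demand slope: (387 − 367)/(17 − 25) = -2.5, so Qd = 429.5 − 2.5P.
Supply slope: (424 − 346)/(26 − 13) = 6, so Qs = 6P + 268.
Before the tax: set 429.5 − 2.5P = 6P + 268 → P* = $19, Q* = 382.
With the tax collected from sellers, supply shifts: Qs = 6(P − 17) + 268.
New equilibrium: consumers pay $31, sellers receive $14, Q = 352. (Wedge: Pb − Ps = 17.)
Per-bushel burden: consumers $12, sellers $5.
Consumers take the larger share because demand is less price-elastic here (demand slope 2.5 vs supply slope 6).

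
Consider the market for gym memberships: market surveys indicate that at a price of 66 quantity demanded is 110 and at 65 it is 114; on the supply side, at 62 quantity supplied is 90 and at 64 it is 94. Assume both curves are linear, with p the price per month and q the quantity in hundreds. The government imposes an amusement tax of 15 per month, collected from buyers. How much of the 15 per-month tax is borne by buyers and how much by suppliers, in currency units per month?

Buyers bear 5 per month; suppliers bear 10 per month.

Demand slope: (114 − 110)/(65 − 66) = -4, so qd = 374 − 4p.
Supply slope: (94 − 90)/(64 − 62) = 2, so qs = 2p − 34.
Before the tax: set 374 − 4p = 2p − 34 → p* = 68, q* = 102.
With the tax collected from buyers, demand (in seller-price terms) shifts: qd = 374 − 4(p + 15).
Solving gives q = 82 with buyers paying 73 and suppliers receiving 58 (the 15 wedge).
Burden on buyers: 5; on suppliers: 10. (They sum to 15.)
The less price-elastic side of the market bears the larger share of a per-unit tax.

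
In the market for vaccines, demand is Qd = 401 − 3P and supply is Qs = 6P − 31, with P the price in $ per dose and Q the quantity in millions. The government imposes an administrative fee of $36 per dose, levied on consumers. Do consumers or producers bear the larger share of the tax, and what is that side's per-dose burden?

Without the tax, 401 − 3P = 6P − 31 gives 9P = 432, so P* = $48 and Q* = 257.
With the tax collected from consumers, demand (in seller-price terms) shifts: Qd = 401 − 3(P + 36).
Solving gives Q = 185 with consumers paying $72 and producers receiving $36 (the $36 wedge).
Per-dose burden: consumers $24, producers $12.
Consumers take the larger share because demand is less price-elastic here (demand slope 3 vs supply slope 6).

Consumers bear the larger share: $24 per dose.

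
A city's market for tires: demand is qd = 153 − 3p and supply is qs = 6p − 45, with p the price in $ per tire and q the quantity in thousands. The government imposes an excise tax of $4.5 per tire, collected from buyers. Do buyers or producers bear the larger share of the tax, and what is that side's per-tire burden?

Before the tax: set 153 − 3p = 6p − 45 → p* = $22, q* = 87.
With the tax collected from buyers, demand (in seller-price terms) shifts: qd = 153 − 3(p + 4.5).
Solving gives q = 78 with buyers paying $25 and producers receiving $20.5 (the $4.5 wedge).
Per-tire burden: buyers $3, producers $1.5.
Buyers take the larger share because demand is less price-elastic here (demand slope 3 vs supply slope 6).
The less price-elastic side of the market bears the larger share of a per-unit tax.

Buyers bear the larger share: $3 per tire.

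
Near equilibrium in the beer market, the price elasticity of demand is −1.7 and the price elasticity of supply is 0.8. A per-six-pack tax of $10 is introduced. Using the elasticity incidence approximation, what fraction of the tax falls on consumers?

Incidence ratio: consumers' share ≈ εs / (εs + |εd|) = 0.8 / (0.8 + 1.7) = 0.32.
Supply is the less elastic side, so consumers bear the smaller share.

Consumers' share ≈ 0.32.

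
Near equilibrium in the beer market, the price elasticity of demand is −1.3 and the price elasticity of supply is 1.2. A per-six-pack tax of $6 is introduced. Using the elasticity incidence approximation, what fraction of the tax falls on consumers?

Incidence ratio: consumers' share ≈ εs / (εs + |εd|) = 1.2 / (1.2 + 1.3) = 0.48.
Supply is the less elastic side, so consumers bear the smaller share.

Consumers' share ≈ 0.48.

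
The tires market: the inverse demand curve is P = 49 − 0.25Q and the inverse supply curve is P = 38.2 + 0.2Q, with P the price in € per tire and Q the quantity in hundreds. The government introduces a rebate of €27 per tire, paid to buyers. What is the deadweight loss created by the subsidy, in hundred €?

Inverting to Q(P) form: Qd = 196 − 4P; Qs = 5P − 191.
Without the subsidy, 196 − 4P = 5P − 191 gives 9P = 387, so P* = €43 and Q* = 24.
With a per-unit subsidy paid to buyers, each effectively pays P − 27, so demand becomes Qd = 196 − 4(P − 27).
New equilibrium: buyers pay €28, suppliers receive €55, Q = 84. (Wedge: Pb − Ps = −27.)
Quantity rises by |ΔQ| = |24 − 84| = 60.
DWL = ½ · t · |ΔQ| = ½ · 27 · 60 = €810.

Deadweight loss = €810 hundred.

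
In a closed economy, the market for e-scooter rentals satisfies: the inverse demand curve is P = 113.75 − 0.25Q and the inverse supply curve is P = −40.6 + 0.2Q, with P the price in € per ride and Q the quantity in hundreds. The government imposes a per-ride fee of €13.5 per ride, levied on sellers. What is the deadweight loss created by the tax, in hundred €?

Deadweight loss = €202.5 hundred.

Inverting to Q(P) form: Qd = 455 − 4P; Qs = 5P + 203.
Before the tax: set 455 − 4P = 5P + 203 → P* = €28, Q* = 343.
With the tax collected from sellers, supply shifts: Qs = 5(P − 13.5) + 203.
New equilibrium: buyers pay €35.5, sellers receive €22, Q = 313. (Wedge: Pb − Ps = 13.5.)
Quantity falls by |ΔQ| = |343 − 313| = 30.
DWL = ½ · t · |ΔQ| = ½ · 13.5 · 30 = €202.5.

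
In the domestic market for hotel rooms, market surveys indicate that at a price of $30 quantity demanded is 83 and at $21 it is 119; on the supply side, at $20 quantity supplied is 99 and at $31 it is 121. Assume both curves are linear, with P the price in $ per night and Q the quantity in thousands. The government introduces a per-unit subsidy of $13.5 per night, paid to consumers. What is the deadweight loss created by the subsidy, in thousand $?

Deadweight loss = $121.5 thousand.

Demand slope: (119 − 83)/(21 − 30) = -4, so Qd = 203 − 4P.
Supply slope: (121 − 99)/(31 − 20) = 2, so Qs = 2P + 59.
Before the subsidy: set 203 − 4P = 2P + 59 → P* = $24, Q* = 107.
With a per-unit subsidy paid to consumers, each effectively pays P − 13.5, so demand becomes Qd = 203 − 4(P − 13.5).
New equilibrium: consumers pay $19.5, suppliers receive $33, Q = 125. (Wedge: Pb − Ps = −13.5.)
Quantity rises by |ΔQ| = |107 − 125| = 18.
DWL = ½ · t · |ΔQ| = ½ · 13.5 · 18 = $121.5.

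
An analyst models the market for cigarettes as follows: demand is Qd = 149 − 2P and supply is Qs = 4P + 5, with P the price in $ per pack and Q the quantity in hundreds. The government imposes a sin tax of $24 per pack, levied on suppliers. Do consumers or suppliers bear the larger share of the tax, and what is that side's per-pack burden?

Consumers bear the larger share: $16 per pack.

Without the tax, 149 − 2P = 4P + 5 gives 6P = 144, so P* = $24 and Q* = 101.
With the tax collected from suppliers, supply shifts: Qs = 4(P − 24) + 5.
Solving gives Q = 69 with consumers paying $40 and suppliers receiving $16 (the $24 wedge).
Per-pack burden: consumers $16, suppliers $8.
Consumers take the larger share because demand is less price-elastic here (demand slope 2 vs supply slope 4).
The less price-elastic side of the market bears the larger share of a per-unit tax.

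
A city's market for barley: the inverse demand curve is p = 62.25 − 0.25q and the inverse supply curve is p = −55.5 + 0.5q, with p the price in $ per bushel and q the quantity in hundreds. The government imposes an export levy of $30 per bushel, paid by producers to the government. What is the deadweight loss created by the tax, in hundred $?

Deadweight loss = $600 hundred.

Inverting to q(p) form: qd = 249 − 4p; qs = 2p + 111.
Without the tax, 249 − 4p = 2p + 111 gives 6p = 138, so p* = $23 and q* = 157.
With the tax collected from producers, supply shifts: qs = 2(p − 30) + 111.
Solving gives q = 117 with consumers paying $33 and producers receiving $3 (the $30 wedge).
Quantity falls by |ΔQ| = |157 − 117| = 40.
DWL = ½ · t · |ΔQ| = ½ · 30 · 40 = $600.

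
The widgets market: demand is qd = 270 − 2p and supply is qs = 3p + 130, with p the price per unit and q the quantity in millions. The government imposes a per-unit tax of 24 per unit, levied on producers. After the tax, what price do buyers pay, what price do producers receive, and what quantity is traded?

Without the tax, 270 − 2p = 3p + 130 gives 5p = 140, so p* = 28 and q* = 214.
With the tax collected from producers, supply shifts: qs = 3(p − 24) + 130.
Solving gives q = 185.2 with buyers paying 42.4 and producers receiving 18.4 (the 24 wedge).

Buyers pay 42.4; producers receive 18.4; quantity = 185.2.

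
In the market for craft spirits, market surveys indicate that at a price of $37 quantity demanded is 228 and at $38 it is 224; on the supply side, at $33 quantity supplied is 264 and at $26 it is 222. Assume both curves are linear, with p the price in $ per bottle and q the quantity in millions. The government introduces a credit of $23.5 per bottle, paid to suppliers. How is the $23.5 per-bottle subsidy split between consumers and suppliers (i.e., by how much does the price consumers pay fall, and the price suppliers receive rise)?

Consumers gain $14.1 per bottle; suppliers gain $9.4 per bottle.

Demand slope: (224 − 228)/(38 − 37) = -4, so qd = 376 − 4p.
Supply slope: (222 − 264)/(26 − 33) = 6, so qs = 6p + 66.
Before the subsidy: set 376 − 4p = 6p + 66 → p* = $31, q* = 252.
With a per-unit subsidy paid to suppliers, each receives p + 23.5 per unit sold, so supply becomes qs = 6(p + 23.5) + 66.
Solving gives q = 308.4 with consumers paying $16.9 and suppliers receiving $40.4 (the $23.5 wedge).
Gain to consumers: $14.1; to suppliers: $9.4. (They sum to $23.5.)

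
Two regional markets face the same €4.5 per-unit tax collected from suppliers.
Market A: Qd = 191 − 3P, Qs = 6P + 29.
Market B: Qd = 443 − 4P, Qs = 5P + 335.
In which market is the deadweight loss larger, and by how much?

Market A: pre-tax P* = €18, Q* = 137; post-tax Q = 128; deadweight loss = €20.25.
Market B: pre-tax P* = €12, Q* = 395; post-tax Q = 385; deadweight loss = €22.5.
Difference: €20.25 vs €22.5 → market B is larger by €2.25.

Market B, by €2.25.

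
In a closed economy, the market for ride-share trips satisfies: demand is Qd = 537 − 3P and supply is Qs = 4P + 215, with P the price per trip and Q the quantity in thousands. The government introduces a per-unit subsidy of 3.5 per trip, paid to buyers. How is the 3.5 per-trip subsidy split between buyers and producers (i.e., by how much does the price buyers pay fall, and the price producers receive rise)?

Without the subsidy, 537 − 3P = 4P + 215 gives 7P = 322, so P* = 46 and Q* = 399.
With a per-unit subsidy paid to buyers, each effectively pays P − 3.5, so demand becomes Qd = 537 − 3(P − 3.5).
New equilibrium: buyers pay 44, producers receive 47.5, Q = 405. (Wedge: Pb − Ps = −3.5.)
Gain to buyers: 2; to producers: 1.5. (They sum to 3.5.)

Buyers gain 2 per trip; producers gain 1.5 per trip.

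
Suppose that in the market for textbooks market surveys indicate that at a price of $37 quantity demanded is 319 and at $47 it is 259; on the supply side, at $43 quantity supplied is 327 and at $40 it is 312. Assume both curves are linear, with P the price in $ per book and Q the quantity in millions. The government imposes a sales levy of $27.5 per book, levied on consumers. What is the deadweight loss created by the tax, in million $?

Demand slope: (259 − 319)/(47 − 37) = -6, so Qd = 541 − 6P.
Supply slope: (312 − 327)/(40 − 43) = 5, so Qs = 5P + 112.
Before the tax: set 541 − 6P = 5P + 112 → P* = $39, Q* = 307.
With the tax collected from consumers, demand (in seller-price terms) shifts: Qd = 541 − 6(P + 27.5).
New equilibrium: consumers pay $51.5, suppliers receive $24, Q = 232. (Wedge: Pb − Ps = 27.5.)
Quantity falls by |ΔQ| = |307 − 232| = 75.
DWL = ½ · t · |ΔQ| = ½ · 27.5 · 75 = $1031.25.

Deadweight loss = $1031.25 million.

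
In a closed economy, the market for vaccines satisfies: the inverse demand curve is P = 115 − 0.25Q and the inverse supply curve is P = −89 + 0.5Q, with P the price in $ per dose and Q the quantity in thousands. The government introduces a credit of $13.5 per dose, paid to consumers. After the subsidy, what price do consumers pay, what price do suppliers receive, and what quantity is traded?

Consumers pay $42.5; suppliers receive $56; quantity = 290.

Inverting to Q(P) form: Qd = 460 − 4P; Qs = 2P + 178.
Without the subsidy, 460 − 4P = 2P + 178 gives 6P = 282, so P* = $47 and Q* = 272.
With a per-unit subsidy paid to consumers, each effectively pays P − 13.5, so demand becomes Qd = 460 − 4(P − 13.5).
Solving gives Q = 290 with consumers paying $42.5 and suppliers receiving $56 (the $13.5 wedge).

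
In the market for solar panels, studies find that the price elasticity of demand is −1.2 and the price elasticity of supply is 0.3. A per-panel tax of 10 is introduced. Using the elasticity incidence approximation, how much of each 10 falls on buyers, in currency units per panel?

Buyers bear ≈ 2 per panel.

Incidence ratio: buyers' share ≈ εs / (εs + |εd|) = 0.3 / (0.3 + 1.2) = 0.2.
So buyers bear ≈ 0.2 × 10 = 2; sellers bear 8.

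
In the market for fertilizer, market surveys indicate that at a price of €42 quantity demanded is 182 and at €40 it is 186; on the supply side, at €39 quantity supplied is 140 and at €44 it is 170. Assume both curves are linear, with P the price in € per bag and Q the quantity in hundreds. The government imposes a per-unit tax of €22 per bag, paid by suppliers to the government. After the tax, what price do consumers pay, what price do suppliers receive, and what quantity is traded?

Consumers pay €61.5; suppliers receive €39.5; quantity = 143.

Demand slope: (186 − 182)/(40 − 42) = -2, so Qd = 266 − 2P.
Supply slope: (170 − 140)/(44 − 39) = 6, so Qs = 6P − 94.
Without the tax, 266 − 2P = 6P − 94 gives 8P = 360, so P* = €45 and Q* = 176.
With the tax collected from suppliers, supply shifts: Qs = 6(P − 22) − 94.
New equilibrium: consumers pay €61.5, suppliers receive €39.5, Q = 143. (Wedge: Pb − Ps = 22.)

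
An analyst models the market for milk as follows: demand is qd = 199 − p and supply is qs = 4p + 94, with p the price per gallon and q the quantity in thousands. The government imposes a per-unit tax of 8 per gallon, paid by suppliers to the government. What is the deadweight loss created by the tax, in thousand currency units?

Without the tax, 199 − p = 4p + 94 gives 5p = 105, so p* = 21 and q* = 178.
With the tax collected from suppliers, supply shifts: qs = 4(p − 8) + 94.
New equilibrium: buyers pay 27.4, suppliers receive 19.4, q = 171.6. (Wedge: pb − ps = 8.)
Quantity falls by |ΔQ| = |178 − 171.6| = 6.4.
DWL = ½ · t · |ΔQ| = ½ · 8 · 6.4 = 25.6.

Deadweight loss = 25.6 thousand.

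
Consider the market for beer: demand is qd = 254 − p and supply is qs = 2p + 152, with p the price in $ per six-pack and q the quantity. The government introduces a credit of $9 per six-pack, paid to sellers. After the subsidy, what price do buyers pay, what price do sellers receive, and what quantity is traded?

Without the subsidy, 254 − p = 2p + 152 gives 3p = 102, so p* = $34 and q* = 220.
With a per-unit subsidy paid to sellers, each receives p + 9 per unit sold, so supply becomes qs = 2(p + 9) + 152.
Solving gives q = 226 with buyers paying $28 and sellers receiving $37 (the $9 wedge).

Buyers pay $28; sellers receive $37; quantity = 226.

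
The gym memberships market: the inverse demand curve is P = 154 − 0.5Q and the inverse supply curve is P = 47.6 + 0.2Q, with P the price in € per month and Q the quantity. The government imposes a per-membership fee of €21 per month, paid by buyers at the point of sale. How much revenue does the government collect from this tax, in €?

Inverting to Q(P) form: Qd = 308 − 2P; Qs = 5P − 238.
Before the tax: set 308 − 2P = 5P − 238 → P* = €78, Q* = 152.
With the tax collected from buyers, demand (in seller-price terms) shifts: Qd = 308 − 2(P + 21).
New equilibrium: buyers pay €93, sellers receive €72, Q = 122. (Wedge: Pb − Ps = 21.)
Revenue = t · Q = 21 · 122 = €2562.

Tax revenue = €2562.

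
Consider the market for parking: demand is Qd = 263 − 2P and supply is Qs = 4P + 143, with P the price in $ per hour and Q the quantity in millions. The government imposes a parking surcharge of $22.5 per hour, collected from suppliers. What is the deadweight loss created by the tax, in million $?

Deadweight loss = $337.5 million.

Before the tax: set 263 − 2P = 4P + 143 → P* = $20, Q* = 223.
With the tax collected from suppliers, supply shifts: Qs = 4(P − 22.5) + 143.
New equilibrium: consumers pay $35, suppliers receive $12.5, Q = 193. (Wedge: Pb − Ps = 22.5.)
Quantity falls by |ΔQ| = |223 − 193| = 30.
DWL = ½ · t · |ΔQ| = ½ · 22.5 · 30 = $337.5.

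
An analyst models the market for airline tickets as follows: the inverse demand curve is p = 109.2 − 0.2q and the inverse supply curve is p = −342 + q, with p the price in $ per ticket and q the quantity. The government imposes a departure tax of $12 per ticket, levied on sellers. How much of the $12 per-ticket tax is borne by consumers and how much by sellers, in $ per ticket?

Inverting to q(p) form: qd = 546 − 5p; qs = p + 342.
Without the tax, 546 − 5p = p + 342 gives 6p = 204, so p* = $34 and q* = 376.
With the tax collected from sellers, supply shifts: qs = (p − 12) + 342.
New equilibrium: consumers pay $36, sellers receive $24, q = 366. (Wedge: pb − ps = 12.)
Burden on consumers: $2; on sellers: $10. (They sum to $12.)
The less price-elastic side of the market bears the larger share of a per-unit tax.

Consumers bear $2 per ticket; sellers bear $10 per ticket.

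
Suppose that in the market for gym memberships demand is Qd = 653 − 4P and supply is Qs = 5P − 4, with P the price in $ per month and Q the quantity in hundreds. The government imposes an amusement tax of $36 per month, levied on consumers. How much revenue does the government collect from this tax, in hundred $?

Without the tax, 653 − 4P = 5P − 4 gives 9P = 657, so P* = $73 and Q* = 361.
With the tax collected from consumers, demand (in seller-price terms) shifts: Qd = 653 − 4(P + 36).
Solving gives Q = 281 with consumers paying $93 and suppliers receiving $57 (the $36 wedge).
Revenue = t · Q = 36 · 281 = $10116.

Tax revenue = $10116 hundred.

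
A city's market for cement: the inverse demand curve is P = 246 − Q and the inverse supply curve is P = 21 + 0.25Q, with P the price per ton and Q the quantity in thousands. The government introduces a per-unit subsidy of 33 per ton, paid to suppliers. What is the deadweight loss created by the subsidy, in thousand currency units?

Deadweight loss = 435.6 thousand.

Rewrite in direct form: Qd = 246 − P and Qs = 4P − 84.
Without the subsidy, 246 − P = 4P − 84 gives 5P = 330, so P* = 66 and Q* = 180.
With a per-unit subsidy paid to suppliers, each receives P + 33 per unit sold, so supply becomes Qs = 4(P + 33) − 84.
Solving gives Q = 206.4 with buyers paying 39.6 and suppliers receiving 72.6 (the 33 wedge).
Quantity rises by |ΔQ| = |180 − 206.4| = 26.4.
DWL = ½ · t · |ΔQ| = ½ · 33 · 26.4 = 435.6.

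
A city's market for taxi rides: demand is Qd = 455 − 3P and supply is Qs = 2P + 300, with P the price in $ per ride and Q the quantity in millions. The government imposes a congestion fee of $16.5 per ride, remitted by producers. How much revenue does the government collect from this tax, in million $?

Tax revenue = $5646.3 million.

Without the tax, 455 − 3P = 2P + 300 gives 5P = 155, so P* = $31 and Q* = 362.
With the tax collected from producers, supply shifts: Qs = 2(P − 16.5) + 300.
Solving gives Q = 342.2 with buyers paying $37.6 and producers receiving $21.1 (the $16.5 wedge).
Revenue = t · Q = 16.5 · 342.2 = $5646.3.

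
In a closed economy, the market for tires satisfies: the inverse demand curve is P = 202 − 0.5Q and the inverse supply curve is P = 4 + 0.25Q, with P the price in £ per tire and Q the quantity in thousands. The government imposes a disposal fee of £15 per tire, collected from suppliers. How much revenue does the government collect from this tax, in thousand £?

Tax revenue = £3660 thousand.

Inverting to Q(P) form: Qd = 404 − 2P; Qs = 4P − 16.
Before the tax: set 404 − 2P = 4P − 16 → P* = £70, Q* = 264.
With the tax collected from suppliers, supply shifts: Qs = 4(P − 15) − 16.
Solving gives Q = 244 with buyers paying £80 and suppliers receiving £65 (the £15 wedge).
Revenue = t · Q = 15 · 244 = £3660.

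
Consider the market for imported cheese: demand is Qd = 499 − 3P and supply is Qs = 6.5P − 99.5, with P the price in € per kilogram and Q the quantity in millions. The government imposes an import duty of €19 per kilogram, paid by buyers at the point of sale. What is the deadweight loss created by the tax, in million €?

Without the tax, 499 − 3P = 6.5P − 99.5 gives 9.5P = 598.5, so P* = €63 and Q* = 310.
With the tax collected from buyers, demand (in seller-price terms) shifts: Qd = 499 − 3(P + 19).
Solving gives Q = 271 with buyers paying €76 and sellers receiving €57 (the €19 wedge).
Quantity falls by |ΔQ| = |310 − 271| = 39.
DWL = ½ · t · |ΔQ| = ½ · 19 · 39 = €370.5.

Deadweight loss = €370.5 million.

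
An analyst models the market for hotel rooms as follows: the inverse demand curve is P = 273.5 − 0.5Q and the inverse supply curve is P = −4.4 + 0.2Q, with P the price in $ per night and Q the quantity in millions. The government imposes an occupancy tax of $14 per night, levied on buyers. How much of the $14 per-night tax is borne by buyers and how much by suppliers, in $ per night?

Rewrite in direct form: Qd = 547 − 2P and Qs = 5P + 22.
Without the tax, 547 − 2P = 5P + 22 gives 7P = 525, so P* = $75 and Q* = 397.
With the tax collected from buyers, demand (in seller-price terms) shifts: Qd = 547 − 2(P + 14).
Solving gives Q = 377 with buyers paying $85 and suppliers receiving $71 (the $14 wedge).
Burden on buyers: $10; on suppliers: $4. (They sum to $14.)
The less price-elastic side of the market bears the larger share of a per-unit tax.

Buyers bear $10 per night; suppliers bear $4 per night.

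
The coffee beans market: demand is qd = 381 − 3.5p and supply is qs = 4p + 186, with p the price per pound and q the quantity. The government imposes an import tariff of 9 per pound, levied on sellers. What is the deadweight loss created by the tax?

Without the tax, 381 − 3.5p = 4p + 186 gives 7.5p = 195, so p* = 26 and q* = 290.
With the tax collected from sellers, supply shifts: qs = 4(p − 9) + 186.
New equilibrium: consumers pay 30.8, sellers receive 21.8, q = 273.2. (Wedge: pb − ps = 9.)
Quantity falls by |ΔQ| = |290 − 273.2| = 16.8.
DWL = ½ · t · |ΔQ| = ½ · 9 · 16.8 = 75.6.

Deadweight loss = 75.6.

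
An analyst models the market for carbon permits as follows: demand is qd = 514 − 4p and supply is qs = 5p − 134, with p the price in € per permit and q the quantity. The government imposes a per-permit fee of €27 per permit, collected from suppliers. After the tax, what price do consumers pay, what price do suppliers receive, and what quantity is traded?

Before the tax: set 514 − 4p = 5p − 134 → p* = €72, q* = 226.
With the tax collected from suppliers, supply shifts: qs = 5(p − 27) − 134.
Solving gives q = 166 with consumers paying €87 and suppliers receiving €60 (the €27 wedge).
The less price-elastic side of the market bears the larger share of a per-unit tax.

Consumers pay €87; suppliers receive €60; quantity = 166.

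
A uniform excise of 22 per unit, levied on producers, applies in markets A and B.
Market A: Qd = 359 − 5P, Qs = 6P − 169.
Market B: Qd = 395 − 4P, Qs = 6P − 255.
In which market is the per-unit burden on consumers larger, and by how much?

Market B, by 1.2.

Market A: pre-tax P* = 48, Q* = 119; post-tax Q = 59; per-unit burden on consumers = 12.
Market B: pre-tax P* = 65, Q* = 135; post-tax Q = 82.2; per-unit burden on consumers = 13.2.
Difference: 12 vs 13.2 → market B is larger by 1.2.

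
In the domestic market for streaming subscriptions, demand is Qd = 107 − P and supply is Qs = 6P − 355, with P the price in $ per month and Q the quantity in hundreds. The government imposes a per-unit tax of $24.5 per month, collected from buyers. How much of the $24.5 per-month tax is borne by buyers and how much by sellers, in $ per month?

Buyers bear $21 per month; sellers bear $3.5 per month.

Without the tax, 107 − P = 6P − 355 gives 7P = 462, so P* = $66 and Q* = 41.
With the tax collected from buyers, demand (in seller-price terms) shifts: Qd = 107 − (P + 24.5).
Solving gives Q = 20 with buyers paying $87 and sellers receiving $62.5 (the $24.5 wedge).
Burden on buyers: $21; on sellers: $3.5. (They sum to $24.5.)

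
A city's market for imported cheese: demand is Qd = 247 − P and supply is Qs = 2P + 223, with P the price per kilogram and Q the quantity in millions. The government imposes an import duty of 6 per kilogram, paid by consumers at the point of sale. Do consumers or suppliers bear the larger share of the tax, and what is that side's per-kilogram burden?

Before the tax: set 247 − P = 2P + 223 → P* = 8, Q* = 239.
With the tax collected from consumers, demand (in seller-price terms) shifts: Qd = 247 − (P + 6).
New equilibrium: consumers pay 12, suppliers receive 6, Q = 235. (Wedge: Pb − Ps = 6.)
Per-kilogram burden: consumers 4, suppliers 2.
Consumers take the larger share because demand is less price-elastic here (demand slope 1 vs supply slope 2).
The less price-elastic side of the market bears the larger share of a per-unit tax.

Consumers bear the larger share: 4 per kilogram.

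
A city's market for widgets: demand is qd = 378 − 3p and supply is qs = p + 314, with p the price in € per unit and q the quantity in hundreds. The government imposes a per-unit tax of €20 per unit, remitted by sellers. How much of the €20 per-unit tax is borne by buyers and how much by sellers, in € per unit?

Before the tax: set 378 − 3p = p + 314 → p* = €16, q* = 330.
With the tax collected from sellers, supply shifts: qs = (p − 20) + 314.
Solving gives q = 315 with buyers paying €21 and sellers receiving €1 (the €20 wedge).
Burden on buyers: €5; on sellers: €15. (They sum to €20.)
The less price-elastic side of the market bears the larger share of a per-unit tax.

Buyers bear €5 per unit; sellers bear €15 per unit.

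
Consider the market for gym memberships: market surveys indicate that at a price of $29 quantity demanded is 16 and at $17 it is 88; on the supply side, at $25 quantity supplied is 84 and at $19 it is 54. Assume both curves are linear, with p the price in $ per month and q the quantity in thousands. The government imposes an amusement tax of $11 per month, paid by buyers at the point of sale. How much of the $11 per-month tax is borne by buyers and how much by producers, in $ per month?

Buyers bear $5 per month; producers bear $6 per month.

Demand slope: (88 − 16)/(17 − 29) = -6, so qd = 190 − 6p.
Supply slope: (54 − 84)/(19 − 25) = 5, so qs = 5p − 41.
Before the tax: set 190 − 6p = 5p − 41 → p* = $21, q* = 64.
With the tax collected from buyers, demand (in seller-price terms) shifts: qd = 190 − 6(p + 11).
New equilibrium: buyers pay $26, producers receive $15, q = 34. (Wedge: pb − ps = 11.)
Burden on buyers: $5; on producers: $6. (They sum to $11.)
The less price-elastic side of the market bears the larger share of a per-unit tax.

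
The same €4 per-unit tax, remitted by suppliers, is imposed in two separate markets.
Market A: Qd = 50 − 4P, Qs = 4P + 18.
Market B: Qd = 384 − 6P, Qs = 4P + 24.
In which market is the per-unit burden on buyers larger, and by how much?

Market A, by €0.4.

Market A: pre-tax P* = €4, Q* = 34; post-tax Q = 26; per-unit burden on buyers = €2.
Market B: pre-tax P* = €36, Q* = 168; post-tax Q = 158.4; per-unit burden on buyers = €1.6.
Difference: €2 vs €1.6 → market A is larger by €0.4.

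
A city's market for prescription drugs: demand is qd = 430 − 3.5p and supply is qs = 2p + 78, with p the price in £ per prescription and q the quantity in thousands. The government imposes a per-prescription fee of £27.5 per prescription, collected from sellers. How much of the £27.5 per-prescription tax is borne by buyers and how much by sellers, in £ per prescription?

Buyers bear £10 per prescription; sellers bear £17.5 per prescription.

Before the tax: set 430 − 3.5p = 2p + 78 → p* = £64, q* = 206.
With the tax collected from sellers, supply shifts: qs = 2(p − 27.5) + 78.
Solving gives q = 171 with buyers paying £74 and sellers receiving £46.5 (the £27.5 wedge).
Burden on buyers: £10; on sellers: £17.5. (They sum to £27.5.)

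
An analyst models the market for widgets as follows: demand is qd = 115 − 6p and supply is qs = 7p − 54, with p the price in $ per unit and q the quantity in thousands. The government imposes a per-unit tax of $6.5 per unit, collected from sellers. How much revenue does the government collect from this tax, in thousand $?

Tax revenue = $104 thousand.

Without the tax, 115 − 6p = 7p − 54 gives 13p = 169, so p* = $13 and q* = 37.
With the tax collected from sellers, supply shifts: qs = 7(p − 6.5) − 54.
Solving gives q = 16 with buyers paying $16.5 and sellers receiving $10 (the $6.5 wedge).
Revenue = t · Q = 6.5 · 16 = $104.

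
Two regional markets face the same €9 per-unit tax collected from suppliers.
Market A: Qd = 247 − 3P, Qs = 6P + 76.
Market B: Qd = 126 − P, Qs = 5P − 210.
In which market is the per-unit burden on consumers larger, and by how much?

Market B, by €1.5.

Market A: pre-tax P* = €19, Q* = 190; post-tax Q = 172; per-unit burden on consumers = €6.
Market B: pre-tax P* = €56, Q* = 70; post-tax Q = 62.5; per-unit burden on consumers = €7.5.
Difference: €6 vs €7.5 → market B is larger by €1.5.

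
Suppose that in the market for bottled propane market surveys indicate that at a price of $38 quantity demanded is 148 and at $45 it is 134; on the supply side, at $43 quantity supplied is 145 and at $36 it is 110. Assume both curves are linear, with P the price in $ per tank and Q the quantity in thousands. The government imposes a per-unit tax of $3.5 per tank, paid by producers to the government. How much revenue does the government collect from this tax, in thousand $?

Demand slope: (134 − 148)/(45 − 38) = -2, so Qd = 224 − 2P.
Supply slope: (110 − 145)/(36 − 43) = 5, so Qs = 5P − 70.
Before the tax: set 224 − 2P = 5P − 70 → P* = $42, Q* = 140.
With the tax collected from producers, supply shifts: Qs = 5(P − 3.5) − 70.
Solving gives Q = 135 with buyers paying $44.5 and producers receiving $41 (the $3.5 wedge).
Revenue = t · Q = 3.5 · 135 = $472.5.

Tax revenue = $472.5 thousand.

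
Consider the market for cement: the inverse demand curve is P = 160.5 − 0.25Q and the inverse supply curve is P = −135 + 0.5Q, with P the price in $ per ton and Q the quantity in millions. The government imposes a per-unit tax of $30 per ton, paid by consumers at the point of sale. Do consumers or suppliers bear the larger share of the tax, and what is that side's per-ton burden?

Rewrite in direct form: Qd = 642 − 4P and Qs = 2P + 270.
Without the tax, 642 − 4P = 2P + 270 gives 6P = 372, so P* = $62 and Q* = 394.
With the tax collected from consumers, demand (in seller-price terms) shifts: Qd = 642 − 4(P + 30).
New equilibrium: consumers pay $72, suppliers receive $42, Q = 354. (Wedge: Pb − Ps = 30.)
Per-ton burden: consumers $10, suppliers $20.
Suppliers take the larger share because supply is less price-elastic here (demand slope 4 vs supply slope 2).

Suppliers bear the larger share: $20 per ton.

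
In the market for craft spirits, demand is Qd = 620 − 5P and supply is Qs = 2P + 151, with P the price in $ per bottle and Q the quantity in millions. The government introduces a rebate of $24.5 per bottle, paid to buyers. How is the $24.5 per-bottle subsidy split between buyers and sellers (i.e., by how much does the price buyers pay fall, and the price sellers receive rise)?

Buyers gain $7 per bottle; sellers gain $17.5 per bottle.

Before the subsidy: set 620 − 5P = 2P + 151 → P* = $67, Q* = 285.
With a per-unit subsidy paid to buyers, each effectively pays P − 24.5, so demand becomes Qd = 620 − 5(P − 24.5).
Solving gives Q = 320 with buyers paying $60 and sellers receiving $84.5 (the $24.5 wedge).
Gain to buyers: $7; to sellers: $17.5. (They sum to $24.5.)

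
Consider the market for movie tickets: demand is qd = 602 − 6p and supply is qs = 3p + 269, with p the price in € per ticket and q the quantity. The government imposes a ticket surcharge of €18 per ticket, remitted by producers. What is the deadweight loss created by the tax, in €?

Without the tax, 602 − 6p = 3p + 269 gives 9p = 333, so p* = €37 and q* = 380.
With the tax collected from producers, supply shifts: qs = 3(p − 18) + 269.
Solving gives q = 344 with consumers paying €43 and producers receiving €25 (the €18 wedge).
Quantity falls by |ΔQ| = |380 − 344| = 36.
DWL = ½ · t · |ΔQ| = ½ · 18 · 36 = €324.

Deadweight loss = €324.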